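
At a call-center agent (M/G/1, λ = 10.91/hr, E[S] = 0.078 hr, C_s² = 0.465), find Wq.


ρ = λ·E[S] = 10.91·0.078 = 0.8510
E[S²] = E[S]²(1+C_s²) = 0.078²·(1+0.465) = 0.008913
Wq = λ·E[S²]/(2(1−ρ)) = 10.91·0.008913/(2·0.1490) = 0.32627 hr

Final: 0.32627 hr


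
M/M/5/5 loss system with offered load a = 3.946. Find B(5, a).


B(c,a) = (a^c/c!) / Σ_{k=0}^{c} a^k/k!
a^5/5! = 7.972677
Σ terms (k=0..5): 1.00000 + 3.94600 + 7.78546 + 10.24047 + 10.10223 + 7.97268 = 41.046833
B = 7.972677/41.046833 = 0.194234

Final: 0.194234


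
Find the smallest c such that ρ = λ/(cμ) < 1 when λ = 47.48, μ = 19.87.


Stability requires cμ > λ ⇔ c > λ/μ.
λ/μ = 47.48/19.87 = 2.3895
Minimum integer c = ⌊2.3895⌋ + 1 = 3
Check: 3·19.87 = 59.61 > 47.48, while 2·19.87 = 39.74 ≤ 47.48

Final: 3 servers


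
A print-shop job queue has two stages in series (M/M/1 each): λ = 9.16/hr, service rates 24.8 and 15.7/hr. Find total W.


Each node sees arrival rate λ = 9.16/hr (tandem ⇒ throughput preserved).
W₁ = 1/(μ₁−λ) = 1/(24.8−9.16) = 0.06394 hr
W₂ = 1/(μ₂−λ) = 1/(15.7−9.16) = 0.15291 hr
W_total = W₁ + W₂ = 0.06394 + 0.15291 = 0.21684 hr

Final: 0.21684 hr


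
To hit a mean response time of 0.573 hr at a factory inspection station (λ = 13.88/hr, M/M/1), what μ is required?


W = 1/(μ−λ) ⇒ μ − λ = 1/W = 1/0.573 = 1.7452
μ = λ + 1/W = 13.88 + 1.7452 = 15.6252 per hr

Final: 15.6252 /hr


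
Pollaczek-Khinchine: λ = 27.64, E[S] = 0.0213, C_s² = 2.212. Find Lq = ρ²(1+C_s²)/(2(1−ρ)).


ρ = λ·E[S] = 27.64·0.0213 = 0.5887
Lq = ρ²(1+C_s²)/(2(1−ρ)) = 0.3466·(1+2.212)/(2·0.4113)
= 0.3466·3.2120/0.8225 = 1.35349

Final: 1.35349


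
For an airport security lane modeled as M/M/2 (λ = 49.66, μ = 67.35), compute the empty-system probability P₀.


a = λ/μ = 49.66/67.35 = 0.7373; ρ = a/c = 0.3687
Σ_{k=0}^{1} a^k/k! (terms k=0..1) = 1.00000 + 0.73734 = 1.73734
Tail: a^2/(2!(1−ρ)) = 0.54367/(2·0.6313) = 0.43058
P₀ = 1/(1.73734 + 0.43058) = 1/2.16792 = 0.461271

Final: 0.461271


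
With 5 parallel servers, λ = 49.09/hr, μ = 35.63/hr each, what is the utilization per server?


ρ = λ/(cμ) = 49.09/(5·35.63) = 49.09/178.15 = 0.2756

Final: 0.2756


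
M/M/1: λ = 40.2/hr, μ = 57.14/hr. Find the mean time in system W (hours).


W = 1/(μ−λ) = 1/(57.14 − 40.2) = 1/16.94 = 0.05903 hr

Final: 0.05903 hr


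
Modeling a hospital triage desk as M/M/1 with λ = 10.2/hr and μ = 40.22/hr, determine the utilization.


ρ = λ/μ = 10.2/40.22 = 0.2536

Final: 0.2536


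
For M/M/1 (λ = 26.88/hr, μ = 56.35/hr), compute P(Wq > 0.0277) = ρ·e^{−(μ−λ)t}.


ρ = 26.88/56.35 = 0.4770
P(Wq > t) = ρ·e^{−(μ−λ)t} = 0.4770·e^{−0.8163}
= 0.4770·0.442056 = 0.210869

Final: 0.210869


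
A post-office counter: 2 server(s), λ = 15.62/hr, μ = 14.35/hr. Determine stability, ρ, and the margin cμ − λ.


Total capacity cμ = 2·14.35 = 28.70/hr
ρ = λ/(cμ) = 15.62/28.70 = 0.5443
Stable ⇔ ρ < 1: YES
Spare capacity = cμ − λ = 28.70 − 15.62 = 13.08/hr

Final: ρ = 0.5443; stable; margin = 13.08/hr


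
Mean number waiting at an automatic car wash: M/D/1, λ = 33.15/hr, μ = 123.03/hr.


ρ = 33.15/123.03 = 0.2694
M/D/1: Lq = ρ²/(2(1−ρ)) = 0.07260/(2·0.7306) = 0.04969

Final: 0.04969


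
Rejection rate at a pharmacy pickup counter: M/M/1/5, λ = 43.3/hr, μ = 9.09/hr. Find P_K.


ρ = λ/μ = 43.3/9.09 = 4.7635
P_K = (1−ρ)ρ^K/(1−ρ^(K+1)) = (-3.7635·2452.562399)/(1 − 11682.722978)
= -9230.160579/-11681.722978 = 0.790137

Final: 0.790137


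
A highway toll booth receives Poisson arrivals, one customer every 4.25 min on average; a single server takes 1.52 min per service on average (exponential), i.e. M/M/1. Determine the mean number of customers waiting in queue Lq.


λ = 60/4.25 = 14.1176 /hr
μ = 60/1.52 = 39.4737 /hr
ρ = λ/μ = 14.1176/39.4737 = 0.3576
Lq = ρ²/(1−ρ) = 0.1279/0.6424 = 0.1991

Final: 0.1991


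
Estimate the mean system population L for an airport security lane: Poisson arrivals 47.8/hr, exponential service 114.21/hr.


ρ = λ/μ = 47.8/114.21 = 0.4185
L = ρ/(1−ρ) = 0.4185/(1 − 0.4185) = 0.4185/0.5815 = 0.7198

Final: 0.7198


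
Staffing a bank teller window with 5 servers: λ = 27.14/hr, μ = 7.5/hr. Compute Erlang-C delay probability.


a = λ/μ = 3.6187; ρ = a/5 = 0.7237
P₀ = 0.022259 (from M/M/c formula)
C(c,a) = [a^c/(c!(1−ρ))]·P₀ = [620.50159/(120·0.2763)]·0.022259
= 18.71687·0.022259 = 0.416623

Final: 0.416623


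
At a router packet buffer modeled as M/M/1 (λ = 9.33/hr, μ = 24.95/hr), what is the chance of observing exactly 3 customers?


ρ = 9.33/24.95 = 0.3739
P_n = (1−ρ)·ρ^n = (1 − 0.3739)·0.3739^3 = 0.6261·0.052292 = 0.032737

Final: 0.032737


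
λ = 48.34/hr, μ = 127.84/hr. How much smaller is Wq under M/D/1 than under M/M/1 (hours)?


ρ = 48.34/127.84 = 0.3781
Wq(M/M/1) = ρ/(μ−λ) = 0.3781/79.50 = 0.004756 hr
Wq(M/D/1) = ρ/(2(μ−λ)) = 0.002378 hr
Savings = 0.004756 − 0.002378 = 0.002378 hr

Final: 0.002378 hr


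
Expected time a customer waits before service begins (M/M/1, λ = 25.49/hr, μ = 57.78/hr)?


ρ = 25.49/57.78 = 0.4412
Wq = ρ/(μ−λ) = 0.4412/(57.78 − 25.49) = 0.4412/32.29 = 0.01366 hr

Final: 0.01366 hr


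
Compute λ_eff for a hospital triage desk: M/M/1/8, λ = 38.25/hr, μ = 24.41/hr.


ρ = 1.5670; P_K = (1−ρ)ρ^8/(1−ρ^9) = 0.368296
λ_eff = λ(1 − P_K) = 38.25·(1 − 0.368296) = 38.25·0.631704 = 24.1627 /hr

Final: 24.1627 /hr


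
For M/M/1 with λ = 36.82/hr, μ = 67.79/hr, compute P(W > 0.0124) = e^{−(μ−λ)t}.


W ~ Exponential(μ−λ) for M/M/1.
μ − λ = 67.79 − 36.82 = 30.9700
P(W > t) = e^{−(μ−λ)t} = e^{−0.3840} = 0.681112

Final: 0.681112


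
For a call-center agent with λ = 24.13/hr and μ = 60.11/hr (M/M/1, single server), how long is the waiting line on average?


ρ = 24.13/60.11 = 0.4014
Lq = ρ²/(1−ρ) = 0.1611/0.5986 = 0.2692

Final: 0.2692


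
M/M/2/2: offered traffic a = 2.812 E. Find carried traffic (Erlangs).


B(2,2.812) = 0.509122 (Erlang-B)
Carried load = a(1 − B) = 2.812·(1 − 0.509122) = 2.812·0.490878 = 1.3803 E

Final: 1.3803 Erlangs


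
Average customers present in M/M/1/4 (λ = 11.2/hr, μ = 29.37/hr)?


ρ = 11.2/29.37 = 0.3813
L = ρ[1 − (K+1)ρ^K + Kρ^(K+1)] / [(1−ρ)(1−ρ^(K+1))]
Numerator: 0.3813·(1 − 5·0.021147 + 4·0.008064) = 0.353321
Denominator: (0.6187)·(0.991936) = 0.613669
L = 0.353321/0.613669 = 0.5758

Final: 0.5758


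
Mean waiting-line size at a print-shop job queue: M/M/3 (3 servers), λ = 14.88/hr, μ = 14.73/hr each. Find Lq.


a = λ/μ = 1.0102; ρ = a/3 = 0.3367
P₀ = 0.359783
Lq = P₀·a^c·ρ / (c!·(1−ρ)²) = 0.359783·1.03086·0.3367/(6·0.43993)
= 0.04731

Final: 0.04731


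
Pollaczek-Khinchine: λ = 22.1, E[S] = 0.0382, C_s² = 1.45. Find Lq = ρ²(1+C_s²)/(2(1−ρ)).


ρ = λ·E[S] = 22.1·0.0382 = 0.8442
Lq = ρ²(1+C_s²)/(2(1−ρ)) = 0.7127·(1+1.45)/(2·0.1558)
= 0.7127·2.4500/0.3116 = 5.60448

Final: 5.60448


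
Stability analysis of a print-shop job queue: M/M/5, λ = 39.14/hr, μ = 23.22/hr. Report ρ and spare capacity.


Total capacity cμ = 5·23.22 = 116.10/hr
ρ = λ/(cμ) = 39.14/116.10 = 0.3371
Stable ⇔ ρ < 1: YES
Spare capacity = cμ − λ = 116.10 − 39.14 = 76.96/hr

Final: ρ = 0.3371; stable; margin = 76.96/hr


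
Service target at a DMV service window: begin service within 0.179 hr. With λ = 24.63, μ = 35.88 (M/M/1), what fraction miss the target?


ρ = 24.63/35.88 = 0.6865
P(Wq > t) = ρ·e^{−(μ−λ)t} = 0.6865·e^{−2.0138}
= 0.6865·0.133487 = 0.091633

Final: 0.091633


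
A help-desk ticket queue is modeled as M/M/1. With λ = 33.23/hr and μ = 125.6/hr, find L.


ρ = λ/μ = 33.23/125.6 = 0.2646
L = ρ/(1−ρ) = 0.2646/(1 − 0.2646) = 0.2646/0.7354 = 0.3597

Final: 0.3597


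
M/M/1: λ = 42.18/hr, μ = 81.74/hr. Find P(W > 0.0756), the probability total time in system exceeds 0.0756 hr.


W ~ Exponential(μ−λ) for M/M/1.
μ − λ = 81.74 − 42.18 = 39.5600
P(W > t) = e^{−(μ−λ)t} = e^{−2.9907} = 0.050250

Final: 0.050250


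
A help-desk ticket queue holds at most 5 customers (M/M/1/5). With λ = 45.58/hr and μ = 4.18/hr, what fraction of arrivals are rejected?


ρ = λ/μ = 45.58/4.18 = 10.9043
P_K = (1−ρ)ρ^K/(1−ρ^(K+1)) = (-9.9043·154166.564784)/(1 − 1681079.431303)
= -1526912.866519/-1681078.431303 = 0.908294

Final: 0.908294


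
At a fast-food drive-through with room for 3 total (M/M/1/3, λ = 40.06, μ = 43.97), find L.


ρ = 40.06/43.97 = 0.9111
L = ρ[1 − (K+1)ρ^K + Kρ^(K+1)] / [(1−ρ)(1−ρ^(K+1))]
Numerator: 0.9111·(1 − 4·0.756247 + 3·0.688998) = 0.038272
Denominator: (0.08892)·(0.311002) = 0.027656
L = 0.038272/0.027656 = 1.3839

Final: 1.3839


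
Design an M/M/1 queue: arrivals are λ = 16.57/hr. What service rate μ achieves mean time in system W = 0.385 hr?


W = 1/(μ−λ) ⇒ μ − λ = 1/W = 1/0.385 = 2.5974
μ = λ + 1/W = 16.57 + 2.5974 = 19.1674 per hr

Final: 19.1674 /hr


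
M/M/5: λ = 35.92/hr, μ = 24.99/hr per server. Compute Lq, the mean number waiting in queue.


a = λ/μ = 1.4374; ρ = a/5 = 0.2875
P₀ = 0.237250
Lq = P₀·a^c·ρ / (c!·(1−ρ)²) = 0.237250·6.13551·0.2875/(120·0.50769)
= 0.006869

Final: 0.006869


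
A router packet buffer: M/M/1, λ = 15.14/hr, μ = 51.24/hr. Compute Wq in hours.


ρ = 15.14/51.24 = 0.2955
Wq = ρ/(μ−λ) = 0.2955/(51.24 − 15.14) = 0.2955/36.10 = 0.008185 hr

Final: 0.008185 hr


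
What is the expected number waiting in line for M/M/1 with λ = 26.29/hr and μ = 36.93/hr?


ρ = 26.29/36.93 = 0.7119
Lq = ρ²/(1−ρ) = 0.5068/0.2881 = 1.7590

Final: 1.7590


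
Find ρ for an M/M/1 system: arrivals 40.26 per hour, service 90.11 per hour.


ρ = λ/μ = 40.26/90.11 = 0.4468

Final: 0.4468


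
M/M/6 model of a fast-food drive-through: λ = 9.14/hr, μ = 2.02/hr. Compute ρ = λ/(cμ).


ρ = λ/(cμ) = 9.14/(6·2.02) = 9.14/12.12 = 0.7541

Final: 0.7541


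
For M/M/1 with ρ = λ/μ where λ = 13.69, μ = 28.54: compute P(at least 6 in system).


ρ = 13.69/28.54 = 0.4797
P(N ≥ n) = ρ^n = 0.4797^6 = 0.012181

Final: 0.012181


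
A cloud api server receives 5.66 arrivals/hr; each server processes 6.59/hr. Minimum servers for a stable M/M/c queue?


Stability requires cμ > λ ⇔ c > λ/μ.
λ/μ = 5.66/6.59 = 0.8589
Minimum integer c = ⌊0.8589⌋ + 1 = 1
Check: 1·6.59 = 6.59 > 5.66, while 0·6.59 = 0.00 ≤ 5.66

Final: 1 servers


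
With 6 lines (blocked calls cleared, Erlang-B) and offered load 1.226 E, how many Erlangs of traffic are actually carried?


B(6,1.226) = 0.001384 (Erlang-B)
Carried load = a(1 − B) = 1.226·(1 − 0.001384) = 1.226·0.998616 = 1.2243 E

Final: 1.2243 Erlangs


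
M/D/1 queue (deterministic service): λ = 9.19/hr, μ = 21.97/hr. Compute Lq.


ρ = 9.19/21.97 = 0.4183
M/D/1: Lq = ρ²/(2(1−ρ)) = 0.1750/(2·0.5817) = 0.15040

Final: 0.15040


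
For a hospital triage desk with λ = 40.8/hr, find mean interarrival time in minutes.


Mean interarrival time = 1/λ = 1/40.8 hour = 0.02451 hour
In minutes: 0.02451 × 60 = 1.4706 min

Final: 1.4706 min


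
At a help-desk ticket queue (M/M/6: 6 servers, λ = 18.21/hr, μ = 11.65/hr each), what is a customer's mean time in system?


a = 1.5631; ρ = 0.2605; P₀ = 0.209420
Lq = P₀·a^c·ρ/(c!(1−ρ)²) = 0.002021
Wq = Lq/λ = 0.002021/18.21 = 0.0001110 hr
W = Wq + 1/μ = 0.0001110 + 0.08584 = 0.08595 hr

Final: 0.08595 hr


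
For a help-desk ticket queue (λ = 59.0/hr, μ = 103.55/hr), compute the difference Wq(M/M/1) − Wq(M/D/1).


ρ = 59.0/103.55 = 0.5698
Wq(M/M/1) = ρ/(μ−λ) = 0.5698/44.55 = 0.01279 hr
Wq(M/D/1) = ρ/(2(μ−λ)) = 0.006395 hr
Savings = 0.01279 − 0.006395 = 0.006395 hr

Final: 0.006395 hr


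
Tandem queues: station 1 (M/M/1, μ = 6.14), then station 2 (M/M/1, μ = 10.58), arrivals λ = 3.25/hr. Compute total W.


Each node sees arrival rate λ = 3.25/hr (tandem ⇒ throughput preserved).
W₁ = 1/(μ₁−λ) = 1/(6.14−3.25) = 0.34602 hr
W₂ = 1/(μ₂−λ) = 1/(10.58−3.25) = 0.13643 hr
W_total = W₁ + W₂ = 0.34602 + 0.13643 = 0.48245 hr

Final: 0.48245 hr


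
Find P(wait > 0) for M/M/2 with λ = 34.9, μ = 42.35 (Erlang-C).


a = λ/μ = 0.8241; ρ = a/2 = 0.4120
P₀ = 0.416388 (from M/M/c formula)
C(c,a) = [a^c/(c!(1−ρ))]·P₀ = [0.67912/(2·0.5880)]·0.416388
= 0.57752·0.416388 = 0.240473

Final: 0.240473


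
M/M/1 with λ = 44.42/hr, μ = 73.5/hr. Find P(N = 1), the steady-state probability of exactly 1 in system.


ρ = 44.42/73.5 = 0.6044
P_n = (1−ρ)·ρ^n = (1 − 0.6044)·0.6044^1 = 0.3956·0.604354 = 0.239110

Final: 0.239110


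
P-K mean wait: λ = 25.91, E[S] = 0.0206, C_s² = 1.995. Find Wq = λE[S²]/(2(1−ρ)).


ρ = λ·E[S] = 25.91·0.0206 = 0.5337
E[S²] = E[S]²(1+C_s²) = 0.0206²·(1+1.995) = 0.001271
Wq = λ·E[S²]/(2(1−ρ)) = 25.91·0.001271/(2·0.4663) = 0.03531 hr

Final: 0.03531 hr


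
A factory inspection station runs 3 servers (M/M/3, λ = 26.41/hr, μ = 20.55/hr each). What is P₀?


a = λ/μ = 26.41/20.55 = 1.2852; ρ = a/c = 0.4284
Σ_{k=0}^{2} a^k/k! (terms k=0..2) = 1.00000 + 1.28516 + 0.82582 = 3.11097
Tail: a^3/(3!(1−ρ)) = 2.12261/(6·0.5716) = 0.61889
P₀ = 1/(3.11097 + 0.61889) = 1/3.72987 = 0.268106

Final: 0.268106


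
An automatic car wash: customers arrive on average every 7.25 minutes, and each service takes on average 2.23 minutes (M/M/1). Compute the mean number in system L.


λ = 60/7.25 = 8.2759 /hr
μ = 60/2.23 = 26.9058 /hr
ρ = λ/μ = 8.2759/26.9058 = 0.3076
L = ρ/(1−ρ) = 0.3076/0.6924 = 0.4442

Final: 0.4442


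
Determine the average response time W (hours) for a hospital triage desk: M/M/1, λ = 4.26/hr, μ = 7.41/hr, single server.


W = 1/(μ−λ) = 1/(7.41 − 4.26) = 1/3.15 = 0.3175 hr

Final: 0.3175 hr


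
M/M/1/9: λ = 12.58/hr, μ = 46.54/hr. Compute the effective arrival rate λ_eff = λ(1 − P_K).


ρ = 0.2703; P_K = (1−ρ)ρ^9/(1−ρ^10) = 0.000005621
λ_eff = λ(1 − P_K) = 12.58·(1 − 0.000005621) = 12.58·0.999994 = 12.5799 /hr

Final: 12.5799 /hr


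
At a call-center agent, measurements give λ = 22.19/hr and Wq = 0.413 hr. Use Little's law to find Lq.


Lq = λWq = 22.19·0.413 = 9.1645

Final: 9.1645


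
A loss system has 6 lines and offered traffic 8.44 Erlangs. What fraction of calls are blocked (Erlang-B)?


B(c,a) = (a^c/c!) / Σ_{k=0}^{c} a^k/k!
a^6/6! = 502.021345
Σ terms (k=0..6): 1.00000 + 8.44000 + 35.61680 + 100.20193 + 211.42607 + 356.88721 + 502.02135 = 1215.593362
B = 502.021345/1215.593362 = 0.412985

Final: 0.412985


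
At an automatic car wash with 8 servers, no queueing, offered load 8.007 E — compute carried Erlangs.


B(8,8.007) = 0.235959 (Erlang-B)
Carried load = a(1 − B) = 8.007·(1 − 0.235959) = 8.007·0.764041 = 6.1177 E

Final: 6.1177 Erlangs


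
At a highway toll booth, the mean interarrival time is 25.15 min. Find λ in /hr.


λ = 1/(interarrival time) in consistent units.
1 hour = 60 min, so λ = 60/25.15 = 2.3857 per hour

Final: 2.3857 /hr


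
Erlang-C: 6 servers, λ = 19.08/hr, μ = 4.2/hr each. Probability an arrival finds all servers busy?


a = λ/μ = 4.5429; ρ = a/6 = 0.7571
P₀ = 0.008649 (from M/M/c formula)
C(c,a) = [a^c/(c!(1−ρ))]·P₀ = [8789.70865/(720·0.2429)]·0.008649
= 50.26794·0.008649 = 0.434750

Final: 0.434750


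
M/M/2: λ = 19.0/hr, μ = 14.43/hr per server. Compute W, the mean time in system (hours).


a = 1.3167; ρ = 0.6584; P₀ = 0.206018
Lq = P₀·a^c·ρ/(c!(1−ρ)²) = 1.00727
Wq = Lq/λ = 1.00727/19.0 = 0.05301 hr
W = Wq + 1/μ = 0.05301 + 0.06930 = 0.12231 hr

Final: 0.12231 hr


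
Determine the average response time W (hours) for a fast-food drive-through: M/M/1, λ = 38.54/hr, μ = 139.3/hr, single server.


W = 1/(μ−λ) = 1/(139.3 − 38.54) = 1/100.76 = 0.009925 hr

Final: 0.009925 hr


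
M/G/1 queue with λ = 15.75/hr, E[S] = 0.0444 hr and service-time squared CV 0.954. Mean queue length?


ρ = λ·E[S] = 15.75·0.0444 = 0.6993
Lq = ρ²(1+C_s²)/(2(1−ρ)) = 0.4890·(1+0.954)/(2·0.3007)
= 0.4890·1.9540/0.6014 = 1.58887

Final: 1.58887


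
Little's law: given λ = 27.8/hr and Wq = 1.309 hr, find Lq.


Lq = λWq = 27.8·1.309 = 36.3902

Final: 36.3902


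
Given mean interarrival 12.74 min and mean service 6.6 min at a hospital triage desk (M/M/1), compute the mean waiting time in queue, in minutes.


λ = 60/12.74 = 4.7096 /hr
μ = 60/6.6 = 9.0909 /hr
ρ = λ/μ = 4.7096/9.0909 = 0.5181
Wq = ρ/(μ−λ) = 0.5181/(9.0909−4.7096) = 0.11824 hr
In minutes: 0.11824·60 = 7.094 min

Final: 7.094 min


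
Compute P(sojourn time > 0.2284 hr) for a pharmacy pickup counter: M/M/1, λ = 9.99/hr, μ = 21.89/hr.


W ~ Exponential(μ−λ) for M/M/1.
μ − λ = 21.89 − 9.99 = 11.9000
P(W > t) = e^{−(μ−λ)t} = e^{−2.7180} = 0.066009

Final: 0.066009


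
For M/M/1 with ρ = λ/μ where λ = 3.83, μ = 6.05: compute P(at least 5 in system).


ρ = 3.83/6.05 = 0.6331
P(N ≥ n) = ρ^n = 0.6331^5 = 0.101676

Final: 0.101676


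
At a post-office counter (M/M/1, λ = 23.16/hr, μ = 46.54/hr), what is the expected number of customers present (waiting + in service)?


ρ = λ/μ = 23.16/46.54 = 0.4976
L = ρ/(1−ρ) = 0.4976/(1 − 0.4976) = 0.4976/0.5024 = 0.9906

Final: 0.9906


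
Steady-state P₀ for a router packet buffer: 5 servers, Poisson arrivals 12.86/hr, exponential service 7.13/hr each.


a = λ/μ = 12.86/7.13 = 1.8036; ρ = a/c = 0.3607
Σ_{k=0}^{4} a^k/k! (terms k=0..4) = 1.00000 + 1.80365 + 1.62657 + 0.97792 + 0.44096 = 5.84909
Tail: a^5/(5!(1−ρ)) = 19.08786/(120·0.6393) = 0.24882
P₀ = 1/(5.84909 + 0.24882) = 1/6.09792 = 0.163990

Final: 0.163990


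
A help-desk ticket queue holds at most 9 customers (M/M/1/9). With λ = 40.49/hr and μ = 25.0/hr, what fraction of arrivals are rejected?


ρ = λ/μ = 40.49/25.0 = 1.6196
P_K = (1−ρ)ρ^K/(1−ρ^(K+1)) = (-0.6196·76.677848)/(1 − 124.187442)
= -47.509594/-123.187442 = 0.385669

Final: 0.385669


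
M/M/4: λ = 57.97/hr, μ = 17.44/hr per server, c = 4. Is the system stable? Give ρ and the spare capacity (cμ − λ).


Total capacity cμ = 4·17.44 = 69.76/hr
ρ = λ/(cμ) = 57.97/69.76 = 0.8310
Stable ⇔ ρ < 1: YES
Spare capacity = cμ − λ = 69.76 − 57.97 = 11.79/hr

Final: ρ = 0.8310; stable; margin = 11.79/hr


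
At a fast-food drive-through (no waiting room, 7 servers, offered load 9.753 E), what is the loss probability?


B(c,a) = (a^c/c!) / Σ_{k=0}^{c} a^k/k!
a^7/7! = 1665.470839
Σ terms (k=0..7): 1.00000 + 9.75300 + 47.56050 + 154.61920 + 377.00026 + 735.37672 + 1195.35485 + 1665.47084 = 4186.135378
B = 1665.470839/4186.135378 = 0.397854

Final: 0.397854


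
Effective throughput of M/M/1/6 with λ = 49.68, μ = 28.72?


ρ = 1.7298; P_K = (1−ρ)ρ^6/(1−ρ^7) = 0.431205
λ_eff = λ(1 − P_K) = 49.68·(1 − 0.431205) = 49.68·0.568795 = 28.2577 /hr

Final: 28.2577 /hr


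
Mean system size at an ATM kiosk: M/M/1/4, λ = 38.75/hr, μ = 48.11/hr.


ρ = 38.75/48.11 = 0.8054
L = ρ[1 − (K+1)ρ^K + Kρ^(K+1)] / [(1−ρ)(1−ρ^(K+1))]
Numerator: 0.8054·(1 − 5·0.420868 + 4·0.338986) = 0.202655
Denominator: (0.1946)·(0.661014) = 0.128603
L = 0.202655/0.128603 = 1.5758

Final: 1.5758


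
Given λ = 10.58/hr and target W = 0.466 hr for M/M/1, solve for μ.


W = 1/(μ−λ) ⇒ μ − λ = 1/W = 1/0.466 = 2.1459
μ = λ + 1/W = 10.58 + 2.1459 = 12.7259 per hr

Final: 12.7259 /hr


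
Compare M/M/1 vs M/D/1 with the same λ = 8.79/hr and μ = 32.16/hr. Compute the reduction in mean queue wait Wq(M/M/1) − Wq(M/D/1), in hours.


ρ = 8.79/32.16 = 0.2733
Wq(M/M/1) = ρ/(μ−λ) = 0.2733/23.37 = 0.01170 hr
Wq(M/D/1) = ρ/(2(μ−λ)) = 0.005848 hr
Savings = 0.01170 − 0.005848 = 0.005848 hr

Final: 0.005848 hr


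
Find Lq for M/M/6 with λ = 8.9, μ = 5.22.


a = λ/μ = 1.7050; ρ = a/6 = 0.2842
P₀ = 0.181675
Lq = P₀·a^c·ρ / (c!·(1−ρ)²) = 0.181675·24.56501·0.2842/(720·0.51242)
= 0.003437

Final: 0.003437


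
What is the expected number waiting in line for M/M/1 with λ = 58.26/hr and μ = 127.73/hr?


ρ = 58.26/127.73 = 0.4561
Lq = ρ²/(1−ρ) = 0.2080/0.5439 = 0.3825

Final: 0.3825


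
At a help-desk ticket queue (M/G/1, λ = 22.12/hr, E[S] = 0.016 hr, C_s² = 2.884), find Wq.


ρ = λ·E[S] = 22.12·0.016 = 0.3539
E[S²] = E[S]²(1+C_s²) = 0.016²·(1+2.884) = 0.0009943
Wq = λ·E[S²]/(2(1−ρ)) = 22.12·0.0009943/(2·0.6461) = 0.01702 hr

Final: 0.01702 hr


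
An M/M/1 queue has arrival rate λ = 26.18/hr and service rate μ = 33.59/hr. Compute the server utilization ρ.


ρ = λ/μ = 26.18/33.59 = 0.7794

Final: 0.7794


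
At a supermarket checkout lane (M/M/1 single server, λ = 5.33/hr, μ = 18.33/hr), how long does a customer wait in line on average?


ρ = 5.33/18.33 = 0.2908
Wq = ρ/(μ−λ) = 0.2908/(18.33 − 5.33) = 0.2908/13.00 = 0.02237 hr

Final: 0.02237 hr


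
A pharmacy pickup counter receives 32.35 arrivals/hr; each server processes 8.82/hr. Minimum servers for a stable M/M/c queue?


Stability requires cμ > λ ⇔ c > λ/μ.
λ/μ = 32.35/8.82 = 3.6678
Minimum integer c = ⌊3.6678⌋ + 1 = 4
Check: 4·8.82 = 35.28 > 32.35, while 3·8.82 = 26.46 ≤ 32.35

Final: 4 servers


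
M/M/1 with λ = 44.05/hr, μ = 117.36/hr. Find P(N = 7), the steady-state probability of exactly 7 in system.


ρ = 44.05/117.36 = 0.3753
P_n = (1−ρ)·ρ^n = (1 − 0.3753)·0.3753^7 = 0.6247·0.001049 = 0.0006556

Final: 0.0006556


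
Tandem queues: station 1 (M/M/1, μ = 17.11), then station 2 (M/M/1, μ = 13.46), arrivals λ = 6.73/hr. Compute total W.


Each node sees arrival rate λ = 6.73/hr (tandem ⇒ throughput preserved).
W₁ = 1/(μ₁−λ) = 1/(17.11−6.73) = 0.09634 hr
W₂ = 1/(μ₂−λ) = 1/(13.46−6.73) = 0.14859 hr
W_total = W₁ + W₂ = 0.09634 + 0.14859 = 0.24493 hr

Final: 0.24493 hr


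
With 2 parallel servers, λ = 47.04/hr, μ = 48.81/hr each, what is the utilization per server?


ρ = λ/(cμ) = 47.04/(2·48.81) = 47.04/97.62 = 0.4819

Final: 0.4819


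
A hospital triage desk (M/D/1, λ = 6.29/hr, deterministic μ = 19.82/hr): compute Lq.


ρ = 6.29/19.82 = 0.3174
M/D/1: Lq = ρ²/(2(1−ρ)) = 0.1007/(2·0.6826) = 0.07377

Final: 0.07377


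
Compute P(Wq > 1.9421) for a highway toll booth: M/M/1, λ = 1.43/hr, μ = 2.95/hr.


ρ = 1.43/2.95 = 0.4847
P(Wq > t) = ρ·e^{−(μ−λ)t} = 0.4847·e^{−2.9520}
= 0.4847·0.052236 = 0.025321

Final: 0.025321


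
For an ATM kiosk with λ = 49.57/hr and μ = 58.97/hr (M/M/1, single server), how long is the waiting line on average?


ρ = 49.57/58.97 = 0.8406
Lq = ρ²/(1−ρ) = 0.7066/0.1594 = 4.4328

Final: 4.4328


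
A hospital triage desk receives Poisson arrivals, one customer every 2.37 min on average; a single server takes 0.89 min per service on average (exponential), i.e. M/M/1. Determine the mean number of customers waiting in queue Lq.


λ = 60/2.37 = 25.3165 /hr
μ = 60/0.89 = 67.4157 /hr
ρ = λ/μ = 25.3165/67.4157 = 0.3755
Lq = ρ²/(1−ρ) = 0.1410/0.6245 = 0.2258

Final: 0.2258


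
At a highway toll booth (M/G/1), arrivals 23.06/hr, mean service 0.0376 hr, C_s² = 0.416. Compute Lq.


ρ = λ·E[S] = 23.06·0.0376 = 0.8671
Lq = ρ²(1+C_s²)/(2(1−ρ)) = 0.7518·(1+0.416)/(2·0.1329)
= 0.7518·1.4160/0.2659 = 4.00367

Final: 4.00367


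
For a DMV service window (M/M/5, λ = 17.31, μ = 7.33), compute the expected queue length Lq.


a = λ/μ = 2.3615; ρ = a/5 = 0.4723
P₀ = 0.092587
Lq = P₀·a^c·ρ / (c!·(1−ρ)²) = 0.092587·73.44555·0.4723/(120·0.27846)
= 0.09612

Final: 0.09612


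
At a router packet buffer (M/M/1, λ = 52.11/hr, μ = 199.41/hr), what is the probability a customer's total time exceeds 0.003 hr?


W ~ Exponential(μ−λ) for M/M/1.
μ − λ = 199.41 − 52.11 = 147.3000
P(W > t) = e^{−(μ−λ)t} = e^{−0.4419} = 0.642814

Final: 0.642814


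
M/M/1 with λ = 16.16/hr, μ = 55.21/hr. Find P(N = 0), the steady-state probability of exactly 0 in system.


ρ = 16.16/55.21 = 0.2927
P_n = (1−ρ)·ρ^n = (1 − 0.2927)·0.2927^0 = 0.7073·1.000000 = 0.707299

Final: 0.707299


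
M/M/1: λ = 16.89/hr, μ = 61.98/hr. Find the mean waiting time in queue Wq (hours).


ρ = 16.89/61.98 = 0.2725
Wq = ρ/(μ−λ) = 0.2725/(61.98 − 16.89) = 0.2725/45.09 = 0.006044 hr

Final: 0.006044 hr


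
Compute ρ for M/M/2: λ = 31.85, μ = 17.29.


ρ = λ/(cμ) = 31.85/(2·17.29) = 31.85/34.58 = 0.9211

Final: 0.9211


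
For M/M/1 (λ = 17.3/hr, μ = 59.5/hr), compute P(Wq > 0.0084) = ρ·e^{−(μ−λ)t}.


ρ = 17.3/59.5 = 0.2908
P(Wq > t) = ρ·e^{−(μ−λ)t} = 0.2908·e^{−0.3545}
= 0.2908·0.701538 = 0.203977

Final: 0.203977


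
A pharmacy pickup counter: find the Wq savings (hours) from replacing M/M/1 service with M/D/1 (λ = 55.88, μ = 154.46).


ρ = 55.88/154.46 = 0.3618
Wq(M/M/1) = ρ/(μ−λ) = 0.3618/98.58 = 0.003670 hr
Wq(M/D/1) = ρ/(2(μ−λ)) = 0.001835 hr
Savings = 0.003670 − 0.001835 = 0.001835 hr

Final: 0.001835 hr


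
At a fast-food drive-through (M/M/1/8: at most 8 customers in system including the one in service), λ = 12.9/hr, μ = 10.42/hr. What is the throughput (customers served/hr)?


ρ = 1.2380; P_K = (1−ρ)ρ^8/(1−ρ^9) = 0.225217
λ_eff = λ(1 − P_K) = 12.9·(1 − 0.225217) = 12.9·0.774783 = 9.9947 /hr

Final: 9.9947 /hr


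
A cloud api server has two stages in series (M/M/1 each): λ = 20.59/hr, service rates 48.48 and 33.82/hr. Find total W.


Each node sees arrival rate λ = 20.59/hr (tandem ⇒ throughput preserved).
W₁ = 1/(μ₁−λ) = 1/(48.48−20.59) = 0.03586 hr
W₂ = 1/(μ₂−λ) = 1/(33.82−20.59) = 0.07559 hr
W_total = W₁ + W₂ = 0.03586 + 0.07559 = 0.11144 hr

Final: 0.11144 hr


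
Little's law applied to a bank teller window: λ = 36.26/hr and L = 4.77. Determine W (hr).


W = L/λ = 4.77/36.26 = 0.1315 hr

Final: 0.1315 hr


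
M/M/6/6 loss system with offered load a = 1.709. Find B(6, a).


B(c,a) = (a^c/c!) / Σ_{k=0}^{c} a^k/k!
a^6/6! = 0.034603
Σ terms (k=0..6): 1.00000 + 1.70900 + 1.46034 + 0.83191 + 0.35543 + 0.12149 + 0.03460 = 5.512770
B = 0.034603/5.512770 = 0.006277

Final: 0.006277


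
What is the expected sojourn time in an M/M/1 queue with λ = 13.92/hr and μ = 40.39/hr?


W = 1/(μ−λ) = 1/(40.39 − 13.92) = 1/26.47 = 0.03778 hr

Final: 0.03778 hr


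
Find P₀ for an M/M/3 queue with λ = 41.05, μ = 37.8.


a = λ/μ = 41.05/37.8 = 1.0860; ρ = a/c = 0.3620
Σ_{k=0}^{2} a^k/k! (terms k=0..2) = 1.00000 + 1.08598 + 0.58968 = 2.67565
Tail: a^3/(3!(1−ρ)) = 1.28075/(6·0.6380) = 0.33457
P₀ = 1/(2.67565 + 0.33457) = 1/3.01022 = 0.332201

Final: 0.332201


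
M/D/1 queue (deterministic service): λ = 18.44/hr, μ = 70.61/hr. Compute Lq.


ρ = 18.44/70.61 = 0.2612
M/D/1: Lq = ρ²/(2(1−ρ)) = 0.06820/(2·0.7388) = 0.04615

Final: 0.04615


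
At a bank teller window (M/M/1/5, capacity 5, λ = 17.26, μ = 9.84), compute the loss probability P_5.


ρ = λ/μ = 17.26/9.84 = 1.7541
P_K = (1−ρ)ρ^K/(1−ρ^(K+1)) = (-0.7541·16.604602)/(1 − 29.125552)
= -12.520950/-28.125552 = 0.445181

Final: 0.445181


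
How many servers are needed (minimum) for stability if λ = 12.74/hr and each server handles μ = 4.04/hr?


Stability requires cμ > λ ⇔ c > λ/μ.
λ/μ = 12.74/4.04 = 3.1535
Minimum integer c = ⌊3.1535⌋ + 1 = 4
Check: 4·4.04 = 16.16 > 12.74, while 3·4.04 = 12.12 ≤ 12.74

Final: 4 servers


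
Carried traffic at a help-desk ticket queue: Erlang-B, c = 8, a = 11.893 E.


B(8,11.893) = 0.418592 (Erlang-B)
Carried load = a(1 − B) = 11.893·(1 − 0.418592) = 11.893·0.581408 = 6.9147 E

Final: 6.9147 Erlangs


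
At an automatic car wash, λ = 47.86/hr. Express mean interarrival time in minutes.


Mean interarrival time = 1/λ = 1/47.86 hour = 0.02089 hour
In minutes: 0.02089 × 60 = 1.2537 min

Final: 1.2537 min


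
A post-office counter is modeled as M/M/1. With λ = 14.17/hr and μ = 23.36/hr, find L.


ρ = λ/μ = 14.17/23.36 = 0.6066
L = ρ/(1−ρ) = 0.6066/(1 − 0.6066) = 0.6066/0.3934 = 1.5419

Final: 1.5419


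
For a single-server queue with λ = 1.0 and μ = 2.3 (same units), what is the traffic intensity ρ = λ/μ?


ρ = λ/μ = 1.0/2.3 = 0.4348

Final: 0.4348


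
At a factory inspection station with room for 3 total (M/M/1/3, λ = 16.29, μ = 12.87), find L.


ρ = 16.29/12.87 = 1.2657
L = ρ[1 − (K+1)ρ^K + Kρ^(K+1)] / [(1−ρ)(1−ρ^(K+1))]
Numerator: 1.2657·(1 − 4·2.027812 + 3·2.566671) = 0.745221
Denominator: (-0.2657)·(-1.566671) = 0.416318
L = 0.745221/0.416318 = 1.7900

Final: 1.7900


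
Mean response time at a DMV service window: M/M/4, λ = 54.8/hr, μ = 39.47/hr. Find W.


a = 1.3884; ρ = 0.3471; P₀ = 0.247806
Lq = P₀·a^c·ρ/(c!(1−ρ)²) = 0.03124
Wq = Lq/λ = 0.03124/54.8 = 0.0005701 hr
W = Wq + 1/μ = 0.0005701 + 0.02534 = 0.02591 hr

Final: 0.02591 hr


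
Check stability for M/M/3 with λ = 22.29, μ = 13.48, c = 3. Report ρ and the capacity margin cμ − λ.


Total capacity cμ = 3·13.48 = 40.44/hr
ρ = λ/(cμ) = 22.29/40.44 = 0.5512
Stable ⇔ ρ < 1: YES
Spare capacity = cμ − λ = 40.44 − 22.29 = 18.15/hr

Final: ρ = 0.5512; stable; margin = 18.15/hr


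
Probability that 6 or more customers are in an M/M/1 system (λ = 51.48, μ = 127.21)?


ρ = 51.48/127.21 = 0.4047
P(N ≥ n) = ρ^n = 0.4047^6 = 0.004392

Final: 0.004392


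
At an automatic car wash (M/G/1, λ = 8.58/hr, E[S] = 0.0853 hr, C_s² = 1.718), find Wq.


ρ = λ·E[S] = 8.58·0.0853 = 0.7319
E[S²] = E[S]²(1+C_s²) = 0.0853²·(1+1.718) = 0.019776
Wq = λ·E[S²]/(2(1−ρ)) = 8.58·0.019776/(2·0.2681) = 0.31642 hr

Final: 0.31642 hr


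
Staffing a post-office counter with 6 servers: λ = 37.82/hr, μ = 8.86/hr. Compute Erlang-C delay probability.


a = λ/μ = 4.2686; ρ = a/6 = 0.7114
P₀ = 0.012180 (from M/M/c formula)
C(c,a) = [a^c/(c!(1−ρ))]·P₀ = [6049.60217/(720·0.2886)]·0.012180
= 29.11749·0.012180 = 0.354642

Final: 0.354642


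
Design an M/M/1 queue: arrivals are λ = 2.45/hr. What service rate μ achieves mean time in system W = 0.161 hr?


W = 1/(μ−λ) ⇒ μ − λ = 1/W = 1/0.161 = 6.2112
μ = λ + 1/W = 2.45 + 6.2112 = 8.6612 per hr

Final: 8.6612 /hr


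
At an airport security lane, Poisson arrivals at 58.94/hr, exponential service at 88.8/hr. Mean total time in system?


W = 1/(μ−λ) = 1/(88.8 − 58.94) = 1/29.86 = 0.03349 hr

Final: 0.03349 hr


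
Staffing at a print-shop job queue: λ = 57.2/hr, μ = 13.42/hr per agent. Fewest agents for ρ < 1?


Stability requires cμ > λ ⇔ c > λ/μ.
λ/μ = 57.2/13.42 = 4.2623
Minimum integer c = ⌊4.2623⌋ + 1 = 5
Check: 5·13.42 = 67.10 > 57.2, while 4·13.42 = 53.68 ≤ 57.2

Final: 5 servers


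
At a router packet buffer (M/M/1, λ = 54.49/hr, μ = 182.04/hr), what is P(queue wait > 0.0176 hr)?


ρ = 54.49/182.04 = 0.2993
P(Wq > t) = ρ·e^{−(μ−λ)t} = 0.2993·e^{−2.2449}
= 0.2993·0.105940 = 0.031711

Final: 0.031711


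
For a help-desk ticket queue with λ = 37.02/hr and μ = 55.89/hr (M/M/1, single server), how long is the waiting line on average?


ρ = 37.02/55.89 = 0.6624
Lq = ρ²/(1−ρ) = 0.4387/0.3376 = 1.2995

Final: 1.2995


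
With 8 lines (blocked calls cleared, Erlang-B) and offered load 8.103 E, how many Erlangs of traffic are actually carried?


B(8,8.103) = 0.241268 (Erlang-B)
Carried load = a(1 − B) = 8.103·(1 − 0.241268) = 8.103·0.758732 = 6.1480 E

Final: 6.1480 Erlangs


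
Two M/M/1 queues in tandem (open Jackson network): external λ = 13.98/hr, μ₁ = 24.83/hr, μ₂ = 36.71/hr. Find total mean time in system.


Each node sees arrival rate λ = 13.98/hr (tandem ⇒ throughput preserved).
W₁ = 1/(μ₁−λ) = 1/(24.83−13.98) = 0.09217 hr
W₂ = 1/(μ₂−λ) = 1/(36.71−13.98) = 0.04399 hr
W_total = W₁ + W₂ = 0.09217 + 0.04399 = 0.13616 hr

Final: 0.13616 hr


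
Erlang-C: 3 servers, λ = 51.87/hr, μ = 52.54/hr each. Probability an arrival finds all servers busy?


a = λ/μ = 0.9872; ρ = a/3 = 0.3291
P₀ = 0.368513 (from M/M/c formula)
C(c,a) = [a^c/(c!(1−ρ))]·P₀ = [0.96223/(6·0.6709)]·0.368513
= 0.23903·0.368513 = 0.088087

Final: 0.088087


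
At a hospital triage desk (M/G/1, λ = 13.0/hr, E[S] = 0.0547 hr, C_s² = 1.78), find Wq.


ρ = λ·E[S] = 13.0·0.0547 = 0.7111
E[S²] = E[S]²(1+C_s²) = 0.0547²·(1+1.78) = 0.008318
Wq = λ·E[S²]/(2(1−ρ)) = 13.0·0.008318/(2·0.2889) = 0.18715 hr

Final: 0.18715 hr


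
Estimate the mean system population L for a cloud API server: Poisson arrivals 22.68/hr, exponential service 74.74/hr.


ρ = λ/μ = 22.68/74.74 = 0.3035
L = ρ/(1−ρ) = 0.3035/(1 − 0.3035) = 0.3035/0.6965 = 0.4357

Final: 0.4357


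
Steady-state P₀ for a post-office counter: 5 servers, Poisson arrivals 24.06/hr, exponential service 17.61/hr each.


a = λ/μ = 24.06/17.61 = 1.3663; ρ = a/c = 0.2733
Σ_{k=0}^{4} a^k/k! (terms k=0..4) = 1.00000 + 1.36627 + 0.93335 + 0.42507 + 0.14519 = 3.86987
Tail: a^5/(5!(1−ρ)) = 4.76082/(120·0.7267) = 0.05459
P₀ = 1/(3.86987 + 0.05459) = 1/3.92446 = 0.254812

Final: 0.254812


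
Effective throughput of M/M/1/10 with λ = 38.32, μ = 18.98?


ρ = 2.0190; P_K = (1−ρ)ρ^10/(1−ρ^11) = 0.504920
λ_eff = λ(1 − P_K) = 38.32·(1 − 0.504920) = 38.32·0.495080 = 18.9715 /hr

Final: 18.9715 /hr


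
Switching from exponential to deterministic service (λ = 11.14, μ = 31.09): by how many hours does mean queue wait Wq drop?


ρ = 11.14/31.09 = 0.3583
Wq(M/M/1) = ρ/(μ−λ) = 0.3583/19.95 = 0.01796 hr
Wq(M/D/1) = ρ/(2(μ−λ)) = 0.008980 hr
Savings = 0.01796 − 0.008980 = 0.008980 hr

Final: 0.008980 hr


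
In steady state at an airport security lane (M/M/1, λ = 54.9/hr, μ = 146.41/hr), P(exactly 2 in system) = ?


ρ = 54.9/146.41 = 0.3750
P_n = (1−ρ)·ρ^n = (1 − 0.3750)·0.3750^2 = 0.6250·0.140606 = 0.087882

Final: 0.087882


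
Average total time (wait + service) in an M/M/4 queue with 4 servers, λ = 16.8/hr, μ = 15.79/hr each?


a = 1.0640; ρ = 0.2660; P₀ = 0.344417
Lq = P₀·a^c·ρ/(c!(1−ρ)²) = 0.009079
Wq = Lq/λ = 0.009079/16.8 = 0.0005404 hr
W = Wq + 1/μ = 0.0005404 + 0.06333 = 0.06387 hr

Final: 0.06387 hr


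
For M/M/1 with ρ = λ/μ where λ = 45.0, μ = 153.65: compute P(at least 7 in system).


ρ = 45.0/153.65 = 0.2929
P(N ≥ n) = ρ^n = 0.2929^7 = 0.0001848

Final: 0.0001848


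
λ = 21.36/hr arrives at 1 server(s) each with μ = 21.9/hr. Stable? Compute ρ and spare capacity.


Total capacity cμ = 1·21.9 = 21.90/hr
ρ = λ/(cμ) = 21.36/21.90 = 0.9753
Stable ⇔ ρ < 1: YES
Spare capacity = cμ − λ = 21.90 − 21.36 = 0.54/hr

Final: ρ = 0.9753; stable; margin = 0.54/hr


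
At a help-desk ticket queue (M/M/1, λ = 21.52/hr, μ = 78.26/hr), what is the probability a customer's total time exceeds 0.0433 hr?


W ~ Exponential(μ−λ) for M/M/1.
μ − λ = 78.26 − 21.52 = 56.7400
P(W > t) = e^{−(μ−λ)t} = e^{−2.4568} = 0.085705

Final: 0.085705


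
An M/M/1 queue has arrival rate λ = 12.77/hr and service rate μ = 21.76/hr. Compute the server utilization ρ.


ρ = λ/μ = 12.77/21.76 = 0.5869

Final: 0.5869


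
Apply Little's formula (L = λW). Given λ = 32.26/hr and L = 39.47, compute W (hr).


W = L/λ = 39.47/32.26 = 1.2235 hr

Final: 1.2235 hr


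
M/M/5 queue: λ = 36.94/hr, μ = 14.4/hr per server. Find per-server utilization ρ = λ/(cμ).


ρ = λ/(cμ) = 36.94/(5·14.4) = 36.94/72.00 = 0.5131

Final: 0.5131


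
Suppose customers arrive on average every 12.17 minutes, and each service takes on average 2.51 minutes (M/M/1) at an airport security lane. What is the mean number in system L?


λ = 60/12.17 = 4.9302 /hr
μ = 60/2.51 = 23.9044 /hr
ρ = λ/μ = 4.9302/23.9044 = 0.2062
L = ρ/(1−ρ) = 0.2062/0.7938 = 0.2598

Final: 0.2598


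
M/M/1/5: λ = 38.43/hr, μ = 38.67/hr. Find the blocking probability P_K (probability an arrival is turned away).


ρ = λ/μ = 38.43/38.67 = 0.9938
P_K = (1−ρ)ρ^K/(1−ρ^(K+1)) = (0.006206·0.969351)/(1 − 0.963335)
= 0.006016/0.036665 = 0.164083

Final: 0.164083


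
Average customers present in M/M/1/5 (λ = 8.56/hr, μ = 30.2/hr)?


ρ = 8.56/30.2 = 0.2834
L = ρ[1 − (K+1)ρ^K + Kρ^(K+1)] / [(1−ρ)(1−ρ^(K+1))]
Numerator: 0.2834·(1 − 6·0.001830 + 5·0.0005186) = 0.281067
Denominator: (0.7166)·(0.999481) = 0.716185
L = 0.281067/0.716185 = 0.3925

Final: 0.3925


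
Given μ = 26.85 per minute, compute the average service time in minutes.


Mean service time = 1/μ = 1/26.85 minute = 0.03724 minute
In minutes: 0.03724 × 1 = 0.03724 min

Final: 0.03724 min


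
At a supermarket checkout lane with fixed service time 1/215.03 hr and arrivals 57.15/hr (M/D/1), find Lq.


ρ = 57.15/215.03 = 0.2658
M/D/1: Lq = ρ²/(2(1−ρ)) = 0.07064/(2·0.7342) = 0.04810

Final: 0.04810


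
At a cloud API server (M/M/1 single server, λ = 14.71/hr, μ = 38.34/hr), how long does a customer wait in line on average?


ρ = 14.71/38.34 = 0.3837
Wq = ρ/(μ−λ) = 0.3837/(38.34 − 14.71) = 0.3837/23.63 = 0.01624 hr

Final: 0.01624 hr


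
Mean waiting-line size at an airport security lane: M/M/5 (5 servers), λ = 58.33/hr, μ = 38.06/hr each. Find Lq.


a = λ/μ = 1.5326; ρ = a/5 = 0.3065
P₀ = 0.215591
Lq = P₀·a^c·ρ / (c!·(1−ρ)²) = 0.215591·8.45505·0.3065/(120·0.48092)
= 0.009682

Final: 0.009682


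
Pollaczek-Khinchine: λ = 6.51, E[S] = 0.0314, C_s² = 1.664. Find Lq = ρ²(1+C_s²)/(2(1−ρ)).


ρ = λ·E[S] = 6.51·0.0314 = 0.2044
Lq = ρ²(1+C_s²)/(2(1−ρ)) = 0.04179·(1+1.664)/(2·0.7956)
= 0.04179·2.6640/1.5912 = 0.06996

Final: 0.06996


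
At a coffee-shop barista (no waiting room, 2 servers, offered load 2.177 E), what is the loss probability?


B(c,a) = (a^c/c!) / Σ_{k=0}^{c} a^k/k!
a^2/2! = 2.369665
Σ terms (k=0..2): 1.00000 + 2.17700 + 2.36966 = 5.546665
B = 2.369665/5.546665 = 0.427223

Final: 0.427223


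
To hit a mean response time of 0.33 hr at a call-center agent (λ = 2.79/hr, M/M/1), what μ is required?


W = 1/(μ−λ) ⇒ μ − λ = 1/W = 1/0.33 = 3.0303
μ = λ + 1/W = 2.79 + 3.0303 = 5.8203 per hr

Final: 5.8203 /hr


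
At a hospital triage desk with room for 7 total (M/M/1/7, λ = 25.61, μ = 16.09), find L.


ρ = 25.61/16.09 = 1.5917
L = ρ[1 − (K+1)ρ^K + Kρ^(K+1)] / [(1−ρ)(1−ρ^(K+1))]
Numerator: 1.5917·(1 − 8·25.880624 + 7·41.193460) = 131.009286
Denominator: (-0.5917)·(-40.193460) = 23.781339
L = 131.009286/23.781339 = 5.5089

Final: 5.5089


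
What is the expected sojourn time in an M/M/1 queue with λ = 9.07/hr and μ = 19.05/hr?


W = 1/(μ−λ) = 1/(19.05 − 9.07) = 1/9.98 = 0.1002 hr

Final: 0.1002 hr


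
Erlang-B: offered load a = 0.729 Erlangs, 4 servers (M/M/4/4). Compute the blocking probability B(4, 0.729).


B(c,a) = (a^c/c!) / Σ_{k=0}^{c} a^k/k!
a^4/4! = 0.011768
Σ terms (k=0..4): 1.00000 + 0.72900 + 0.26572 + 0.06457 + 0.01177 = 2.071058
B = 0.011768/2.071058 = 0.005682

Final: 0.005682


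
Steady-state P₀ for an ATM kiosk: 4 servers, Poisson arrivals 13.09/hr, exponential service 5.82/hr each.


a = λ/μ = 13.09/5.82 = 2.2491; ρ = a/c = 0.5623
Σ_{k=0}^{3} a^k/k! (terms k=0..3) = 1.00000 + 2.24914 + 2.52932 + 1.89626 = 7.67472
Tail: a^4/(4!(1−ρ)) = 25.58979/(24·0.4377) = 2.43593
P₀ = 1/(7.67472 + 2.43593) = 1/10.11065 = 0.098906

Final: 0.098906
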